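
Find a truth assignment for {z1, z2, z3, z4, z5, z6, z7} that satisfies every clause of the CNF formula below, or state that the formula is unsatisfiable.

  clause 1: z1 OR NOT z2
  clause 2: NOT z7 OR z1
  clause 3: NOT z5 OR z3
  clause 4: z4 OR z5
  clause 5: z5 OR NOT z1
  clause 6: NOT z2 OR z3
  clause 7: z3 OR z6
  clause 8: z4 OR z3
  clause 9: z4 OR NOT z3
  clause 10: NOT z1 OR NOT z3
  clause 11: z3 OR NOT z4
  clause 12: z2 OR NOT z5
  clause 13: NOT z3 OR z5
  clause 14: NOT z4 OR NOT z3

UNSATISFIABLE

Try z1 = true.
(z5) alone gives z5 = true.
(z3) alone gives z3 = true.
But (NOT z3) is also a unit clause — contradiction.
That branch fails; take z1 = false instead.
(NOT z2) alone gives z2 = false.
(NOT z7) alone gives z7 = false.
(NOT z5) alone gives z5 = false.
(z4) alone gives z4 = true.
(z3) alone gives z3 = true.
But (NOT z3) is also a unit clause — contradiction.
Neither z1 = true nor z1 = false works.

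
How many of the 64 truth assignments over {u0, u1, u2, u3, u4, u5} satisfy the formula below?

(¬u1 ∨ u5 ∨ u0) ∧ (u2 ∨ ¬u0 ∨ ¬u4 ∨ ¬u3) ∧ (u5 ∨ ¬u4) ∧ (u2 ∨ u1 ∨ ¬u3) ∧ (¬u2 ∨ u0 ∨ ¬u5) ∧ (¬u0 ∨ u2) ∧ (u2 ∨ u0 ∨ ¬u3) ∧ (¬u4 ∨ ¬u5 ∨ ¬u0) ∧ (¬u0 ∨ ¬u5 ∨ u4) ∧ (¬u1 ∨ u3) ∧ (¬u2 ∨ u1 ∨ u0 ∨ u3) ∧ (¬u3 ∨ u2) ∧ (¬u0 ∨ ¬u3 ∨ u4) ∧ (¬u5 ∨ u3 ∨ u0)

There are 2^6 = 64 truth assignments over (u0, u1, u2, u3, u4, u5).
Split on u4. With u4 = True, the clauses containing u4 are satisfied and ¬u4 drops from the rest; 0 of the 2^5 = 32 assignments to the other variables satisfy what remains.
With u4 = False, by the same count on the reduced clause set, 3 assignments work.
(One model: u0=F, u1=F, u2=F, u3=F, u4=F, u5=F.)
Total: 0 + 3 = 3.

3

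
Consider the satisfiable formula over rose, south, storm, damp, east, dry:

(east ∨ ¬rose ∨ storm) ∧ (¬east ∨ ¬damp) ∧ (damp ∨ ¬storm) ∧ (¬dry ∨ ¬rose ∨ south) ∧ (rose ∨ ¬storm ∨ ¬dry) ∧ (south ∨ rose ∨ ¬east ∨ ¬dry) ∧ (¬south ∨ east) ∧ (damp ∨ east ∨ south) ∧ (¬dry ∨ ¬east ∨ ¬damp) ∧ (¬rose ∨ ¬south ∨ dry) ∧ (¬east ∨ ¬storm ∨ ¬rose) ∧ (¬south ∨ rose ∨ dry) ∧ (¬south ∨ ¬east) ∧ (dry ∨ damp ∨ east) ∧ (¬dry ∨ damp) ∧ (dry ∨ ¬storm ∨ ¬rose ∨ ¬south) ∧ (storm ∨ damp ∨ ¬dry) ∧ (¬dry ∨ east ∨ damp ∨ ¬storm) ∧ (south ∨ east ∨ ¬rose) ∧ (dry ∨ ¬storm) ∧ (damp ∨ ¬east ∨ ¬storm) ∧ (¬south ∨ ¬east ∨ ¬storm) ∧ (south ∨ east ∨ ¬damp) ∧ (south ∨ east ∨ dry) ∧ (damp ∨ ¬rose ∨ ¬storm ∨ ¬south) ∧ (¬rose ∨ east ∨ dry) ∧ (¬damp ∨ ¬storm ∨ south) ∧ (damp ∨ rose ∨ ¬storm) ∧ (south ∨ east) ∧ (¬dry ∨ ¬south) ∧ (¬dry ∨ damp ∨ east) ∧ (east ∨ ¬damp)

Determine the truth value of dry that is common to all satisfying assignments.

False

Suppose dry = True.
(damp) alone gives damp = True.
(¬east) alone gives east = False.
That conflicts with the unit clause (east).
So every satisfying assignment has dry = False.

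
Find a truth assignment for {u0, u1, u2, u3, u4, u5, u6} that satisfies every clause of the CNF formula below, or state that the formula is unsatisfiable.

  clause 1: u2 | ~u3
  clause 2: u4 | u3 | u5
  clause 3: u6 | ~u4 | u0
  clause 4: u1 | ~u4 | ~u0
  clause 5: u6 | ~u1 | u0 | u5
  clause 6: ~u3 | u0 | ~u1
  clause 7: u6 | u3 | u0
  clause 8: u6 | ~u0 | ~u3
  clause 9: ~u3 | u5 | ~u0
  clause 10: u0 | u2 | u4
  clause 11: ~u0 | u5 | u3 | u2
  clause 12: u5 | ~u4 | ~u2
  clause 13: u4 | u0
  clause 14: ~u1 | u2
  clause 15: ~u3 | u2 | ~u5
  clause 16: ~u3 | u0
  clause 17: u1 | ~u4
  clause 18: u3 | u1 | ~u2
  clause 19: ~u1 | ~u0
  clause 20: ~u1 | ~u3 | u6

u0=1; u1=0; u2=0; u3=0; u4=0; u5=1; u6=0

Try u2 = 0.
The clause (~u3) is unit, so u3 = 0.
The clause (~u1) is unit, so u1 = 0.
The clause (~u4) is unit, so u4 = 0.
The clause (u5) is unit, so u5 = 1.
The clause (u0) is unit, so u0 = 1.
Every clause is now satisfied; u6 is unconstrained.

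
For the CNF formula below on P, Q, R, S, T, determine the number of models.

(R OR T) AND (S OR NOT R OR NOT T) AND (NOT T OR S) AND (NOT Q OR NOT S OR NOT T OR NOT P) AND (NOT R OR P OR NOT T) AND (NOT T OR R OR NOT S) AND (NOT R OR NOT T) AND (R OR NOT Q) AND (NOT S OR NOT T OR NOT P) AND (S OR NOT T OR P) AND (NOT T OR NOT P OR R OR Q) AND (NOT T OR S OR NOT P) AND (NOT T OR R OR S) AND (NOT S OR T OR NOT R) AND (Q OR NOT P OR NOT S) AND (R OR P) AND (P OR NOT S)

There are 2^5 = 32 truth assignments over (P, Q, R, S, T).
Split on R. With R = true, the clauses containing R are satisfied and NOT R drops from the rest; 4 of the 2^4 = 16 assignments to the other variables satisfy what remains.
With R = false, by the same count on the reduced clause set, 0 assignments work.
(One model: P=F, Q=F, R=T, S=F, T=F.)
Total: 4 + 0 = 4.

4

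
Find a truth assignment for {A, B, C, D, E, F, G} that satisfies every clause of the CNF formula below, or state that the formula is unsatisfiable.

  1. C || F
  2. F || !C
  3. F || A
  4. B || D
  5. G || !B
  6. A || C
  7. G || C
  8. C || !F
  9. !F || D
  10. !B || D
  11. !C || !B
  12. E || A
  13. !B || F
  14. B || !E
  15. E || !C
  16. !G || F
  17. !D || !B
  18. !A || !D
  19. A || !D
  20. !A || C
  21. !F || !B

Case C = true:
(F) alone gives F = true.
(D) alone gives D = true.
(!B) alone gives B = false.
(!E) alone gives E = false.
Now (E) is unsatisfied and unit — conflict.
Backtrack on C: now try C = false.
(F) alone gives F = true.
Now (!F) is unsatisfied and unit — conflict.
Neither C = true nor C = false works.

UNSATISFIABLE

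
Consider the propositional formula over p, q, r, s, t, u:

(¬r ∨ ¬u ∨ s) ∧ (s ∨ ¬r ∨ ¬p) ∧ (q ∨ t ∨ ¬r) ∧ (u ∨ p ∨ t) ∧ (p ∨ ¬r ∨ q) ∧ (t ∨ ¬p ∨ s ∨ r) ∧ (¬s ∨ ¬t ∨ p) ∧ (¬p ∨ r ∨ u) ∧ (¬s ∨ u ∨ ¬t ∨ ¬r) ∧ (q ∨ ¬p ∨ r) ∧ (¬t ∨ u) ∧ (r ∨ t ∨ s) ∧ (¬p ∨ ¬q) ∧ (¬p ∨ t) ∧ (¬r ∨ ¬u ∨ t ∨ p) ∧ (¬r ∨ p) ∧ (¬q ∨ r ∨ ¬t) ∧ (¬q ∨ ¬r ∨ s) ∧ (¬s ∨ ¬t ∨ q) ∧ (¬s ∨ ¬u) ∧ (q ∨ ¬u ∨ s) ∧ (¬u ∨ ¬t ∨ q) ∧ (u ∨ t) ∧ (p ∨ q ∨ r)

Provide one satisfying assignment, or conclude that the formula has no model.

UNSATISFIABLE

Suppose t = False.
(¬p) alone gives p = False.
(u) alone gives u = True.
(¬r) alone gives r = False.
(s) alone gives s = True.
Now (¬s) is unsatisfied and unit — conflict.
Backtrack on t: now try t = True.
(u) alone gives u = True.
(¬s) alone gives s = False.
(¬r) alone gives r = False.
(¬q) alone gives q = False.
Now (q) is unsatisfied and unit — conflict.
Both values of t lead to a conflict.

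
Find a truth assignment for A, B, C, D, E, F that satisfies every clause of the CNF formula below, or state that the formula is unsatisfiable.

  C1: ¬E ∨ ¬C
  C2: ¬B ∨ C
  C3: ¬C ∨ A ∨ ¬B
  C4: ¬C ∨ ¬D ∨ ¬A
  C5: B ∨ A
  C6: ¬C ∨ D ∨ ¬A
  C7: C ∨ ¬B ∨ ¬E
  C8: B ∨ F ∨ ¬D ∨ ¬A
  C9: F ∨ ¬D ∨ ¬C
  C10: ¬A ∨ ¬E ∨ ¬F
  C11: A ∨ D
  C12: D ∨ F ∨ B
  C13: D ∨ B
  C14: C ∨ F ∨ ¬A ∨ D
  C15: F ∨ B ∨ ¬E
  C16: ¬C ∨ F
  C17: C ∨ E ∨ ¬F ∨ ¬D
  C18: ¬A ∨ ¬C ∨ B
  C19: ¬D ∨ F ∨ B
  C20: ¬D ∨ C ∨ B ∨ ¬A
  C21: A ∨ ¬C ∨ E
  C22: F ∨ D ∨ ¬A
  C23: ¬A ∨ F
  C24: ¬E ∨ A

UNSATISFIABLE

Suppose E = False.
Suppose B = False.
The clause (A) is unit, so A = True.
The clause (D) is unit, so D = True.
The clause (¬C) is unit, so C = False.
That conflicts with the unit clause (C).
Backtrack on B: now try B = True.
The clause (C) is unit, so C = True.
The clause (A) is unit, so A = True.
The clause (¬D) is unit, so D = False.
That conflicts with the unit clause (D).
Either choice for B ends in contradiction.
Backtrack on E: now try E = True.
The clause (¬C) is unit, so C = False.
The clause (¬B) is unit, so B = False.
The clause (A) is unit, so A = True.
The clause (¬F) is unit, so F = False.
That conflicts with the unit clause (F).
Either choice for E ends in contradiction.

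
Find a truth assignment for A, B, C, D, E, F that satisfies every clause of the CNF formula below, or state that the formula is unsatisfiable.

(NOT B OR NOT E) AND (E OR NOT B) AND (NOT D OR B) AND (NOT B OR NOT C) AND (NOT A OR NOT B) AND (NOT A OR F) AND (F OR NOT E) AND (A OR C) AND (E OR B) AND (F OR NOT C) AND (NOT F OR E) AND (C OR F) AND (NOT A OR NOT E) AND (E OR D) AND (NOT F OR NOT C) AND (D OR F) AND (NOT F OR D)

UNSATISFIABLE

Suppose B = false.
The clause (NOT D) is unit, so D = false.
The clause (E) is unit, so E = true.
The clause (F) is unit, so F = true.
But (NOT F) is also a unit clause — contradiction.
Backtrack on B: now try B = true.
The clause (NOT E) is unit, so E = false.
But (E) is also a unit clause — contradiction.
Either choice for B ends in contradiction.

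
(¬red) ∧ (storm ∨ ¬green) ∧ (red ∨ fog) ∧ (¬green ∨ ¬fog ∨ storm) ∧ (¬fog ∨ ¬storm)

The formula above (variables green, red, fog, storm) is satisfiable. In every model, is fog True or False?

Suppose fog = False.
From the singleton clause (¬red), red = False.
That conflicts with the unit clause (red).
So every satisfying assignment has fog = True.

True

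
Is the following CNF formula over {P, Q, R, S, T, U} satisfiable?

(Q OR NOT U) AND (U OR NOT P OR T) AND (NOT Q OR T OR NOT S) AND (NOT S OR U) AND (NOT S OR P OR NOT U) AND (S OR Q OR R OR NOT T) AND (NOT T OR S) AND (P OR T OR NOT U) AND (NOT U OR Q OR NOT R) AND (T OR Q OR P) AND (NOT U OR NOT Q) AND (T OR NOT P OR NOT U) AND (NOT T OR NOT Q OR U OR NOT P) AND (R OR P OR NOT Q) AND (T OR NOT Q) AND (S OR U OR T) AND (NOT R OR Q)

Suppose Q = true.
(NOT U) alone gives U = false.
(NOT S) alone gives S = false.
(NOT T) alone gives T = false.
Now (T) is unsatisfied and unit — conflict.
So Q must be the other value — set Q = false.
(NOT U) alone gives U = false.
(NOT S) alone gives S = false.
(NOT T) alone gives T = false.
Now (T) is unsatisfied and unit — conflict.
Neither Q = true nor Q = false works.
No assignment satisfies every clause.

No, unsatisfiable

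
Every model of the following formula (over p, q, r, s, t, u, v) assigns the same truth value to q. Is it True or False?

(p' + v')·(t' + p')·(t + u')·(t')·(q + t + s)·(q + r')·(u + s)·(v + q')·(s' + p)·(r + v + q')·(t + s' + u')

False

Suppose q = 1.
Unit clause (t') forces t = 0.
Unit clause (u') forces u = 0.
Unit clause (s) forces s = 1.
Unit clause (v) forces v = 1.
Unit clause (p') forces p = 0.
That conflicts with the unit clause (p).
So every satisfying assignment has q = False.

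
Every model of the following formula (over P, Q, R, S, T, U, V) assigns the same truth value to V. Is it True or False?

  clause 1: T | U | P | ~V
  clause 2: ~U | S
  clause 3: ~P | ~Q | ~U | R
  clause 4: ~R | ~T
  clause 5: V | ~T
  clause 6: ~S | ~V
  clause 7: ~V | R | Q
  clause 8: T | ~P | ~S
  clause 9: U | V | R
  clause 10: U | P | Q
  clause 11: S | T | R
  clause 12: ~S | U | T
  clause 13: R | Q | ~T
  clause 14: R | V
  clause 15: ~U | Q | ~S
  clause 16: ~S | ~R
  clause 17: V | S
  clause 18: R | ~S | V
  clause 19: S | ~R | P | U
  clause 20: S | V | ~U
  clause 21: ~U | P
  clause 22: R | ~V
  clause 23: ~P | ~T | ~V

Suppose V = 0.
(~T) alone gives T = 0.
(R) alone gives R = 1.
(~S) alone gives S = 0.
Now (S) is unsatisfied and unit — conflict.
So every satisfying assignment has V = True.

True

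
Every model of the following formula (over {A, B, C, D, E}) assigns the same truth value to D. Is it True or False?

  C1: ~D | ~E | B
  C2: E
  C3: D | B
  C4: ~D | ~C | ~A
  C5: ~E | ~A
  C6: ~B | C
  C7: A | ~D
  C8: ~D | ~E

Suppose D = 1.
(E) alone gives E = 1.
But (~E) is also a unit clause — contradiction.
So every satisfying assignment has D = False.

False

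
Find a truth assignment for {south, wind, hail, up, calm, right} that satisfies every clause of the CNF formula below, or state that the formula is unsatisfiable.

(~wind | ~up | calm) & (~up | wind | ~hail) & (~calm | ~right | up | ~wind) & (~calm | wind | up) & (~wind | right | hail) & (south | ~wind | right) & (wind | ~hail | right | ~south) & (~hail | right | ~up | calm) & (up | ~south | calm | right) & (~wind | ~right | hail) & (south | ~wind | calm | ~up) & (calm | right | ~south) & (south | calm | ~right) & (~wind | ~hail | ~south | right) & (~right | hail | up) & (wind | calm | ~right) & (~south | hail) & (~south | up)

south=0,  wind=0,  hail=0,  up=0,  calm=0,  right=0

Suppose south = 0.
Suppose wind = 0.
Suppose up = 0.
Unit clause (~calm) forces calm = 0.
Unit clause (~right) forces right = 0.
Every clause is now satisfied; hail is unconstrained.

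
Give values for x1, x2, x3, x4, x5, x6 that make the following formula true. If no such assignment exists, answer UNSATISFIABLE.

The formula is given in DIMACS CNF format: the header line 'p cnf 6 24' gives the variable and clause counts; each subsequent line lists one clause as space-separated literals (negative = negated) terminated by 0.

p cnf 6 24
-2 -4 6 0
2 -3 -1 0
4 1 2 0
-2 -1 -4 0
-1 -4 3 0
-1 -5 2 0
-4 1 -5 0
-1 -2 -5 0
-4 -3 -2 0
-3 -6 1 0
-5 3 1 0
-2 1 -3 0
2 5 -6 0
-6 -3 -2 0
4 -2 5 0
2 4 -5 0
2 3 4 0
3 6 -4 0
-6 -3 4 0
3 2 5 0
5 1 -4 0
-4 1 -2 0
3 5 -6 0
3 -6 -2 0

Branch on x2: set x2 = False.
Branch on x3: set x3 = False.
(x4) alone gives x4 = True.
(¬x1) alone gives x1 = False.
(¬x5) alone gives x5 = False.
That conflicts with the unit clause (x5).
Backtrack on x3: now try x3 = True.
(¬x1) alone gives x1 = False.
(x4) alone gives x4 = True.
(¬x5) alone gives x5 = False.
That conflicts with the unit clause (x5).
Either choice for x3 ends in contradiction.
Backtrack on x2: now try x2 = True.
Branch on x4: set x4 = False.
(x5) alone gives x5 = True.
(¬x1) alone gives x1 = False.
(x3) alone gives x3 = True.
That conflicts with the unit clause (¬x3).
Backtrack on x4: now try x4 = True.
(x6) alone gives x6 = True.
(¬x1) alone gives x1 = False.
That conflicts with the unit clause (x1).
Either choice for x4 ends in contradiction.
Either choice for x2 ends in contradiction.

UNSATISFIABLE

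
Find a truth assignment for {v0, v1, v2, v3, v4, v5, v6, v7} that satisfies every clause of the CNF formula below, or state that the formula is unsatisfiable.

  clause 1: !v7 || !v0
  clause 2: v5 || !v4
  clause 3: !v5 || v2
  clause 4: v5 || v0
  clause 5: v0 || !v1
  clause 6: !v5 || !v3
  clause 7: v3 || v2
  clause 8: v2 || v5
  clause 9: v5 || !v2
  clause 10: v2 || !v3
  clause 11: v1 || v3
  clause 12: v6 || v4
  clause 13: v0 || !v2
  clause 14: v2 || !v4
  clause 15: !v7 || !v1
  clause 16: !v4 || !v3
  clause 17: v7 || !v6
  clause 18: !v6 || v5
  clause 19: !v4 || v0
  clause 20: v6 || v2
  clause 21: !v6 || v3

v0: true,  v1: true,  v2: true,  v3: false,  v4: true,  v5: true,  v6: false,  v7: false

Branch on v7: set v7 = false.
(!v6) alone gives v6 = false.
(v4) alone gives v4 = true.
(v5) alone gives v5 = true.
(v2) alone gives v2 = true.
(!v3) alone gives v3 = false.
(v1) alone gives v1 = true.
(v0) alone gives v0 = true.
Every clause now holds.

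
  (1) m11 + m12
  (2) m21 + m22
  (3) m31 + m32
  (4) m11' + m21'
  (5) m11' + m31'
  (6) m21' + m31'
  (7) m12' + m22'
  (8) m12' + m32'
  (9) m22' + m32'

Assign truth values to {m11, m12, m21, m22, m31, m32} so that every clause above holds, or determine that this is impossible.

Branch on m11: set m11 = 1.
The clause (m21') is unit, so m21 = 0.
The clause (m22) is unit, so m22 = 1.
The clause (m31') is unit, so m31 = 0.
The clause (m32) is unit, so m32 = 1.
Now (m32') is unsatisfied and unit — conflict.
That branch fails; take m11 = 0 instead.
The clause (m12) is unit, so m12 = 1.
The clause (m22') is unit, so m22 = 0.
The clause (m21) is unit, so m21 = 1.
The clause (m31') is unit, so m31 = 0.
The clause (m32) is unit, so m32 = 1.
Now (m32') is unsatisfied and unit — conflict.
Neither m11 = 1 nor m11 = 0 works.

UNSATISFIABLE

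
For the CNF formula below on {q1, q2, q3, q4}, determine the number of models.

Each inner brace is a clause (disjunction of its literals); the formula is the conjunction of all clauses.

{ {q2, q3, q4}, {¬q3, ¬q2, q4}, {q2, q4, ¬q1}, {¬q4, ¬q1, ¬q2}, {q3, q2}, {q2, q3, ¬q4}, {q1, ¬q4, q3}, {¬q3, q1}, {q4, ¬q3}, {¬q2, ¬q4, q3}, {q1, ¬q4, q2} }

There are 2^4 = 16 truth assignments over (q1, q2, q3, q4).
Check each against the 11 clauses (columns in the order q1, q2, q3, q4):
  F F F F  ✗ fails (q2 ∨ q3 ∨ q4)
  F F F T  ✗ fails (q3 ∨ q2)
  F F T F  ✗ fails (¬q3 ∨ q1)
  F F T T  ✗ fails (¬q3 ∨ q1)
  F T F F  ✓ satisfies all
  F T F T  ✗ fails (q1 ∨ ¬q4 ∨ q3)
  F T T F  ✗ fails (¬q3 ∨ ¬q2 ∨ q4)
  F T T T  ✗ fails (¬q3 ∨ q1)
  T F F F  ✗ fails (q2 ∨ q3 ∨ q4)
  T F F T  ✗ fails (q3 ∨ q2)
  T F T F  ✗ fails (q2 ∨ q4 ∨ ¬q1)
  T F T T  ✓ satisfies all
  T T F F  ✓ satisfies all
  T T F T  ✗ fails (¬q4 ∨ ¬q1 ∨ ¬q2)
  T T T F  ✗ fails (¬q3 ∨ ¬q2 ∨ q4)
  T T T T  ✗ fails (¬q4 ∨ ¬q1 ∨ ¬q2)
3 of the 16 rows are models.

3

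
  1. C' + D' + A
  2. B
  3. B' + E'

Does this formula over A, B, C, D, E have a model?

Yes, satisfiable

From the singleton clause (B), B = 1.
From the singleton clause (E'), E = 0.
Try C = 1.
Try D = 0.
No clause remains; A is free.
A satisfying assignment: A ↦ 1, B ↦ 1, C ↦ 1, D ↦ 0, E ↦ 0.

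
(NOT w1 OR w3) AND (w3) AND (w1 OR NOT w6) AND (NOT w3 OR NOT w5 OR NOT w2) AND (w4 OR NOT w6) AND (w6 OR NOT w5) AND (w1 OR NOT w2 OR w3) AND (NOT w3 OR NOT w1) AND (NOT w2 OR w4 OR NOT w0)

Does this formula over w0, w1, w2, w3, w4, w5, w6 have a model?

The clause (w3) is unit, so w3 = true.
The clause (NOT w1) is unit, so w1 = false.
The clause (NOT w6) is unit, so w6 = false.
The clause (NOT w5) is unit, so w5 = false.
Case w2 = true:
Case w4 = true:
Every clause is now satisfied; w0 is unconstrained.
A satisfying assignment: w0: false,  w1: false,  w2: true,  w3: true,  w4: true,  w5: false,  w6: false.

Yes, satisfiable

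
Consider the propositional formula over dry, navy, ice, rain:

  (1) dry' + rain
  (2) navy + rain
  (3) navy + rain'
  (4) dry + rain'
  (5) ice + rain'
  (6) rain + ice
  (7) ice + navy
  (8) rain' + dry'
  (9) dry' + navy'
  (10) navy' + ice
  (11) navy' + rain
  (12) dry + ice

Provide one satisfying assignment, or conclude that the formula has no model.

Branch on dry: set dry = 0.
Unit clause (rain') forces rain = 0.
Unit clause (navy) forces navy = 1.
That conflicts with the unit clause (navy').
Backtrack on dry: now try dry = 1.
Unit clause (rain) forces rain = 1.
That conflicts with the unit clause (rain').
Neither dry = 1 nor dry = 0 works.

UNSATISFIABLE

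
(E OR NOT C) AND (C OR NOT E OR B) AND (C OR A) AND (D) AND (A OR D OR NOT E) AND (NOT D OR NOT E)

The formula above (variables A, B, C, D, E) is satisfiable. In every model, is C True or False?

False

Suppose C = true.
From the singleton clause (E), E = true.
From the singleton clause (D), D = true.
That conflicts with the unit clause (NOT D).
So every satisfying assignment has C = False.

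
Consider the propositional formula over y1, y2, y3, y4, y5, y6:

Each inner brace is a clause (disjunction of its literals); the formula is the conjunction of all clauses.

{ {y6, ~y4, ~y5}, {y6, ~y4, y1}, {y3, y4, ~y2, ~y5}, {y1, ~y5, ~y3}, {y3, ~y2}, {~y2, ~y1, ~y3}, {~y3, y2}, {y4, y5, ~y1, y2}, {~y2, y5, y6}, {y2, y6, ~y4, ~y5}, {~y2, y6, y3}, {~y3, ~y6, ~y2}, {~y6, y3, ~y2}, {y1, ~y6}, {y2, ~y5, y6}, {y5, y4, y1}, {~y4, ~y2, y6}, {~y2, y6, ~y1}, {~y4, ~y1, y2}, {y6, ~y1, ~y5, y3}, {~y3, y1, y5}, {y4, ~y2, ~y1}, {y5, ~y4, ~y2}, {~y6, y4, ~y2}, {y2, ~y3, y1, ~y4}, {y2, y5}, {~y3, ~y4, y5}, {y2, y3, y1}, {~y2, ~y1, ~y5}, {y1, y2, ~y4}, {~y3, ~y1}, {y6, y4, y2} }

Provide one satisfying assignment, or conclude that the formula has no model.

Suppose y3 = 0.
(~y2) alone gives y2 = 0.
(y5) alone gives y5 = 1.
(y6) alone gives y6 = 1.
(y1) alone gives y1 = 1.
(~y4) alone gives y4 = 0.
All clauses are satisfied.

y1: 1,  y2: 0,  y3: 0,  y4: 0,  y5: 1,  y6: 1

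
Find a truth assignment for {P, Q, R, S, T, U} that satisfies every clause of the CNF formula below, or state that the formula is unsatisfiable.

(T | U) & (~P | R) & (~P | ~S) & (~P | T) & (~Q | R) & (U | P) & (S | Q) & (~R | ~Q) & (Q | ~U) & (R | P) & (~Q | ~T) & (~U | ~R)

Case T = 1:
From the singleton clause (~Q), Q = 0.
From the singleton clause (S), S = 1.
From the singleton clause (~P), P = 0.
From the singleton clause (U), U = 1.
That conflicts with the unit clause (~U).
That branch fails; take T = 0 instead.
From the singleton clause (U), U = 1.
From the singleton clause (~P), P = 0.
From the singleton clause (Q), Q = 1.
From the singleton clause (R), R = 1.
That conflicts with the unit clause (~R).
Either choice for T ends in contradiction.

UNSATISFIABLE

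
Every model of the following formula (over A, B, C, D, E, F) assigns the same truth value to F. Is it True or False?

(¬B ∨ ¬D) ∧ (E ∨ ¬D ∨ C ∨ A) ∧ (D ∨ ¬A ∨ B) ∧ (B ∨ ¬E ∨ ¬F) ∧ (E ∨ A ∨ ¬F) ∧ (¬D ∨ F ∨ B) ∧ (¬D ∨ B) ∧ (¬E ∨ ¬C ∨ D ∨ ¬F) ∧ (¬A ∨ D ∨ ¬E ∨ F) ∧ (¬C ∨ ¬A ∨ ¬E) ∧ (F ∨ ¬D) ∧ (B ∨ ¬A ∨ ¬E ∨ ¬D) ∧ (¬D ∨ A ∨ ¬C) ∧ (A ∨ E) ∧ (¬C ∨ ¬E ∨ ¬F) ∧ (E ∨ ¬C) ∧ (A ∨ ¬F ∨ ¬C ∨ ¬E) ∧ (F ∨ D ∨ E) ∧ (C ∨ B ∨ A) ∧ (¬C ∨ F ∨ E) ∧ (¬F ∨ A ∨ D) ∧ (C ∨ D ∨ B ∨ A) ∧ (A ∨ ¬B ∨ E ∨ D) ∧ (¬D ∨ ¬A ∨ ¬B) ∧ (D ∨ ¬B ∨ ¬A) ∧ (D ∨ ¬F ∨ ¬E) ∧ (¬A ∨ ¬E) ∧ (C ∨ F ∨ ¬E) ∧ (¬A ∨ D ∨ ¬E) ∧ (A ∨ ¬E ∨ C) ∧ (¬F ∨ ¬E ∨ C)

False

Suppose F = True.
Try B = False.
(¬E) alone gives E = False.
(A) alone gives A = True.
(D) alone gives D = True.
Now (¬D) is unsatisfied and unit — conflict.
That branch fails; take B = True instead.
(¬D) alone gives D = False.
(A) alone gives A = True.
Now (¬A) is unsatisfied and unit — conflict.
Both values of B lead to a conflict.
So every satisfying assignment has F = False.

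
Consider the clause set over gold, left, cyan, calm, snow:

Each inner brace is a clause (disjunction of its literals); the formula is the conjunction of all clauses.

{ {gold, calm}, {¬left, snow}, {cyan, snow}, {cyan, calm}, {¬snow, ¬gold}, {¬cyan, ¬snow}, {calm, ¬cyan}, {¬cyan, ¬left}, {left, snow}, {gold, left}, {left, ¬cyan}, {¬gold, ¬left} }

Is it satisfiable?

Try gold = False.
The clause (calm) is unit, so calm = True.
The clause (left) is unit, so left = True.
The clause (snow) is unit, so snow = True.
The clause (¬cyan) is unit, so cyan = False.
All clauses are satisfied.
A satisfying assignment: gold ↦ False,  left ↦ True,  cyan ↦ False,  calm ↦ True,  snow ↦ True.

Satisfiable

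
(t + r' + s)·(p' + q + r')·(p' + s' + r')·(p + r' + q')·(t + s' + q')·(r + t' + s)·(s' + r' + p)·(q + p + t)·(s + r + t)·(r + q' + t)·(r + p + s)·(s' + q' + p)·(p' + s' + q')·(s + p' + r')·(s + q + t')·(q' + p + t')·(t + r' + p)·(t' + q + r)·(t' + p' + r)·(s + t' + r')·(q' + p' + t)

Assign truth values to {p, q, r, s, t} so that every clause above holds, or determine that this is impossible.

Branch on t: set t = 0.
Branch on r: set r = 0.
From the singleton clause (s), s = 1.
From the singleton clause (q'), q = 0.
From the singleton clause (p), p = 1.
All clauses are satisfied.

p=1,  q=0,  r=0,  s=1,  t=0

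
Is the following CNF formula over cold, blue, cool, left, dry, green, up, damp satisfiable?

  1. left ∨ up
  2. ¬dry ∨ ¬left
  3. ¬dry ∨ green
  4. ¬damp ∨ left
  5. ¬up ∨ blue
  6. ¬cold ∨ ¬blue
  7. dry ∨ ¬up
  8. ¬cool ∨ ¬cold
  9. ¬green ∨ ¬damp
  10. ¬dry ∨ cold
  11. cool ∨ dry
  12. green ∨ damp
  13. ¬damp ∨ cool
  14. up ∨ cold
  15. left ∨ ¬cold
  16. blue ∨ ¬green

Try left = True.
From the singleton clause (¬dry), dry = False.
From the singleton clause (¬up), up = False.
From the singleton clause (cool), cool = True.
From the singleton clause (¬cold), cold = False.
But (cold) is also a unit clause — contradiction.
So left must be the other value — set left = False.
From the singleton clause (up), up = True.
From the singleton clause (¬damp), damp = False.
From the singleton clause (blue), blue = True.
From the singleton clause (¬cold), cold = False.
From the singleton clause (dry), dry = True.
But (¬dry) is also a unit clause — contradiction.
Both values of left lead to a conflict.
No assignment satisfies every clause.

No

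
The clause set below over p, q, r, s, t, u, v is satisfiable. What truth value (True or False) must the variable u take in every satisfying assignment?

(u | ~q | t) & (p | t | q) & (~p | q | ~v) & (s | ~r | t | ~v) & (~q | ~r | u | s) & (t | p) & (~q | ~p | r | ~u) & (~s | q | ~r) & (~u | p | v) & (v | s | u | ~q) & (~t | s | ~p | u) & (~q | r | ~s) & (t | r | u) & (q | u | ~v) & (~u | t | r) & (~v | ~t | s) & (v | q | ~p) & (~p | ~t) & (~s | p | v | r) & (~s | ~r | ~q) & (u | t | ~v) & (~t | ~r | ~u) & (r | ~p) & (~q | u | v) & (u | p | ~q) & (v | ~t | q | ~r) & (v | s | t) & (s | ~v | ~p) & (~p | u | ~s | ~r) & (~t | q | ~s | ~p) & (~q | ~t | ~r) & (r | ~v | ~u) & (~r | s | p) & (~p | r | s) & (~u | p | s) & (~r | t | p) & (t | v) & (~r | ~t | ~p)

False

Suppose u = 1.
Suppose t = 1.
(~p) alone gives p = 0.
(v) alone gives v = 1.
(s) alone gives s = 1.
(~r) alone gives r = 0.
That conflicts with the unit clause (r).
So t must be the other value — set t = 0.
(p) alone gives p = 1.
(r) alone gives r = 1.
(v) alone gives v = 1.
(q) alone gives q = 1.
(s) alone gives s = 1.
That conflicts with the unit clause (~s).
Either choice for t ends in contradiction.
So every satisfying assignment has u = False.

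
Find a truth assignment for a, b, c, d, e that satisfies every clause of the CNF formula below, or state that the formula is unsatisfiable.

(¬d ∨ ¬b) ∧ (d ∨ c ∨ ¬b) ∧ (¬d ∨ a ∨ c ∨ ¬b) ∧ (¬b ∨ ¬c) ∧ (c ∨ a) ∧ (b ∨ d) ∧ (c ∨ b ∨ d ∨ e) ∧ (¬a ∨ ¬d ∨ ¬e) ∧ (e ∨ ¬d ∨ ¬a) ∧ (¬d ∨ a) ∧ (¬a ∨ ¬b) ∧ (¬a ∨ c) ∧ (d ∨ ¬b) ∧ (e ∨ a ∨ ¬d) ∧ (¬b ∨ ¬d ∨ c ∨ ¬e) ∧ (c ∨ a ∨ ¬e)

UNSATISFIABLE

Branch on d: set d = False.
From the singleton clause (b), b = True.
Now (¬b) is unsatisfied and unit — conflict.
That branch fails; take d = True instead.
From the singleton clause (¬b), b = False.
From the singleton clause (a), a = True.
From the singleton clause (¬e), e = False.
Now (e) is unsatisfied and unit — conflict.
Both values of d lead to a conflict.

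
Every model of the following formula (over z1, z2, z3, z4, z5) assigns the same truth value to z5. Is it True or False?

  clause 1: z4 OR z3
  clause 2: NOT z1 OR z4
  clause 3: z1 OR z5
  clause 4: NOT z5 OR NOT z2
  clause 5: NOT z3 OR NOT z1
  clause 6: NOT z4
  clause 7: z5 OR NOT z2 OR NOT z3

Suppose z5 = false.
Unit clause (z1) forces z1 = true.
Unit clause (z4) forces z4 = true.
That conflicts with the unit clause (NOT z4).
So every satisfying assignment has z5 = True.

True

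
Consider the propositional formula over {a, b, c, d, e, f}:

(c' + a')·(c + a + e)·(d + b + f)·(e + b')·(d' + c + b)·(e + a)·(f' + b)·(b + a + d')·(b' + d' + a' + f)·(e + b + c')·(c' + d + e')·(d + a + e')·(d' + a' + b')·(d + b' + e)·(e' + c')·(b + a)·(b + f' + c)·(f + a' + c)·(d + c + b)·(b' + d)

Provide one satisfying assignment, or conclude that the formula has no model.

a ↦ 0, b ↦ 1, c ↦ 0, d ↦ 1, e ↦ 1, f ↦ 1

Case c = 0:
Case a = 0:
The clause (e) is unit, so e = 1.
The clause (d) is unit, so d = 1.
The clause (b) is unit, so b = 1.
Every clause is now satisfied; f is unconstrained.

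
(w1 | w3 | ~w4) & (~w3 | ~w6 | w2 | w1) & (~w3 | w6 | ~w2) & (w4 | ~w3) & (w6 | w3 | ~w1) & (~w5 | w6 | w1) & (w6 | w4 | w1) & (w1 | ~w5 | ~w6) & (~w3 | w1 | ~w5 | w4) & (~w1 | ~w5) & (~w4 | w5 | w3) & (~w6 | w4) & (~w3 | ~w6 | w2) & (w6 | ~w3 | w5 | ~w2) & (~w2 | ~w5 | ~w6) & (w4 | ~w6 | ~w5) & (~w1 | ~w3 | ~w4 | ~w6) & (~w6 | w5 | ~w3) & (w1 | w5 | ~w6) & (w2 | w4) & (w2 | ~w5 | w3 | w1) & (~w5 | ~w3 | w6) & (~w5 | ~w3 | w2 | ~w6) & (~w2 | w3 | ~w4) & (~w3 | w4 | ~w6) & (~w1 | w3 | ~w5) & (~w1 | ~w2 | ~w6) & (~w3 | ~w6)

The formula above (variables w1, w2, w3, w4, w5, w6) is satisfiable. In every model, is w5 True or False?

False

Suppose w5 = 1.
From the singleton clause (~w1), w1 = 0.
From the singleton clause (w6), w6 = 1.
Now (~w6) is unsatisfied and unit — conflict.
So every satisfying assignment has w5 = False.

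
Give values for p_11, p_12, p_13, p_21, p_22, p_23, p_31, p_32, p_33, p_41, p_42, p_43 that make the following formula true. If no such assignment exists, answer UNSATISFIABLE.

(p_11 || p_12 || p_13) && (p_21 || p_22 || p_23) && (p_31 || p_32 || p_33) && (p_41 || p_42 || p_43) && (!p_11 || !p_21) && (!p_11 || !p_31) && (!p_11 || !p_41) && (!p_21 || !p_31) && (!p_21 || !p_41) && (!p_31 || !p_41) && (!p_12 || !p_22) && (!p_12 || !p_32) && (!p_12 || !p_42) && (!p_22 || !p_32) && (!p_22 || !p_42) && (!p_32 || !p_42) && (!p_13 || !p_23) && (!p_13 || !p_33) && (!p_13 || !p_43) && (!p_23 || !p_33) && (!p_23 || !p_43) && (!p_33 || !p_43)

Suppose p_11 = false.
Suppose p_12 = true.
(!p_22) alone gives p_22 = false.
(!p_32) alone gives p_32 = false.
(!p_42) alone gives p_42 = false.
Suppose p_21 = true.
(!p_31) alone gives p_31 = false.
(p_33) alone gives p_33 = true.
(!p_41) alone gives p_41 = false.
(p_43) alone gives p_43 = true.
But (!p_43) is also a unit clause — contradiction.
Undo p_21 and try p_21 = false.
(p_23) alone gives p_23 = true.
(!p_13) alone gives p_13 = false.
(!p_33) alone gives p_33 = false.
(p_31) alone gives p_31 = true.
(!p_41) alone gives p_41 = false.
(p_43) alone gives p_43 = true.
But (!p_43) is also a unit clause — contradiction.
Neither p_21 = true nor p_21 = false works.
Undo p_12 and try p_12 = false.
(p_13) alone gives p_13 = true.
(!p_23) alone gives p_23 = false.
(!p_33) alone gives p_33 = false.
(!p_43) alone gives p_43 = false.
Suppose p_21 = true.
(!p_31) alone gives p_31 = false.
(p_32) alone gives p_32 = true.
(!p_41) alone gives p_41 = false.
(p_42) alone gives p_42 = true.
But (!p_42) is also a unit clause — contradiction.
Undo p_21 and try p_21 = false.
(p_22) alone gives p_22 = true.
(!p_32) alone gives p_32 = false.
(p_31) alone gives p_31 = true.
(!p_41) alone gives p_41 = false.
(p_42) alone gives p_42 = true.
But (!p_42) is also a unit clause — contradiction.
Neither p_21 = true nor p_21 = false works.
Neither p_12 = true nor p_12 = false works.
Undo p_11 and try p_11 = true.
(!p_21) alone gives p_21 = false.
(!p_31) alone gives p_31 = false.
(!p_41) alone gives p_41 = false.
Suppose p_22 = true.
(!p_12) alone gives p_12 = false.
(!p_32) alone gives p_32 = false.
(p_33) alone gives p_33 = true.
(!p_42) alone gives p_42 = false.
(p_43) alone gives p_43 = true.
But (!p_43) is also a unit clause — contradiction.
Undo p_22 and try p_22 = false.
(p_23) alone gives p_23 = true.
(!p_13) alone gives p_13 = false.
(!p_33) alone gives p_33 = false.
(p_32) alone gives p_32 = true.
(!p_12) alone gives p_12 = false.
(!p_42) alone gives p_42 = false.
(p_43) alone gives p_43 = true.
But (!p_43) is also a unit clause — contradiction.
Neither p_22 = true nor p_22 = false works.
Neither p_11 = true nor p_11 = false works.

UNSATISFIABLE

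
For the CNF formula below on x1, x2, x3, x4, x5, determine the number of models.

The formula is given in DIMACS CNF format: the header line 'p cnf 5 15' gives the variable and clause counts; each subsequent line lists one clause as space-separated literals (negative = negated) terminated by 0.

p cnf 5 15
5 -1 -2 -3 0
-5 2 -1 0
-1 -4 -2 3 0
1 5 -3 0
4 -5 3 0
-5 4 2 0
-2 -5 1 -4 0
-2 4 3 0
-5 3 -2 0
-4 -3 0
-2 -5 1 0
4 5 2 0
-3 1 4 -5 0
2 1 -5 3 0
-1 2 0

There are 2^5 = 32 truth assignments over (x1, x2, x3, x4, x5).
Split on x4. With x4 = True, the clauses containing x4 are satisfied and ¬x4 drops from the rest; 2 of the 2^4 = 16 assignments to the other variables satisfy what remains.
With x4 = False, by the same count on the reduced clause set, 1 assignment works.
(One model: x1=F, x2=F, x3=F, x4=T, x5=F.)
Total: 2 + 1 = 3.

3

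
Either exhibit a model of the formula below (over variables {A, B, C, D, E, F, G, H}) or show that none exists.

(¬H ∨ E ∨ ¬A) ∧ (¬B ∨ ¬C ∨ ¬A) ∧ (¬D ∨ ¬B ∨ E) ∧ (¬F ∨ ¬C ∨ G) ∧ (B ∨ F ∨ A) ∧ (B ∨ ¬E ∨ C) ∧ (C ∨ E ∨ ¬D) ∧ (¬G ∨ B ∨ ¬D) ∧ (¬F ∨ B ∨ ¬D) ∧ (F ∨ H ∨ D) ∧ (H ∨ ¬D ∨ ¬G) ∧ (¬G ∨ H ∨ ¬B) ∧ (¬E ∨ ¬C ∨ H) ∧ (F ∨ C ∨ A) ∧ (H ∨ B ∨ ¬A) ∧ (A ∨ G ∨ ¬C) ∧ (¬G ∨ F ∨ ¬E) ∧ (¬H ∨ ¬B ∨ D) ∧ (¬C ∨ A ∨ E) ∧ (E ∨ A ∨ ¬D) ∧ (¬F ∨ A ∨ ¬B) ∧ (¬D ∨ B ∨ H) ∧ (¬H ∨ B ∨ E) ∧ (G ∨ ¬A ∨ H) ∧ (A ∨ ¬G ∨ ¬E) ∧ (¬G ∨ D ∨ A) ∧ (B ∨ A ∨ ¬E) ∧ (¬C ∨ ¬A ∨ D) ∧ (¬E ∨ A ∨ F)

A: True, B: False, C: True, D: True, E: True, F: False, G: False, H: True

Branch on H: set H = True.
Branch on E: set E = True.
Branch on B: set B = False.
The clause (C) is unit, so C = True.
The clause (A) is unit, so A = True.
The clause (D) is unit, so D = True.
The clause (¬G) is unit, so G = False.
The clause (¬F) is unit, so F = False.
All clauses are satisfied.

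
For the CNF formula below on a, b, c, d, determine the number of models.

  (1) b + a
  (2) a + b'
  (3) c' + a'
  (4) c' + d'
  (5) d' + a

There are 2^4 = 16 truth assignments over (a, b, c, d).
Check each against the 5 clauses (columns in the order a, b, c, d):
  F F F F  ✗ fails (b + a)
  F F F T  ✗ fails (b + a)
  F F T F  ✗ fails (b + a)
  F F T T  ✗ fails (b + a)
  F T F F  ✗ fails (a + b')
  F T F T  ✗ fails (a + b')
  F T T F  ✗ fails (a + b')
  F T T T  ✗ fails (a + b')
  T F F F  ✓ satisfies all
  T F F T  ✓ satisfies all
  T F T F  ✗ fails (c' + a')
  T F T T  ✗ fails (c' + a')
  T T F F  ✓ satisfies all
  T T F T  ✓ satisfies all
  T T T F  ✗ fails (c' + a')
  T T T T  ✗ fails (c' + a')
4 of the 16 rows are models.

4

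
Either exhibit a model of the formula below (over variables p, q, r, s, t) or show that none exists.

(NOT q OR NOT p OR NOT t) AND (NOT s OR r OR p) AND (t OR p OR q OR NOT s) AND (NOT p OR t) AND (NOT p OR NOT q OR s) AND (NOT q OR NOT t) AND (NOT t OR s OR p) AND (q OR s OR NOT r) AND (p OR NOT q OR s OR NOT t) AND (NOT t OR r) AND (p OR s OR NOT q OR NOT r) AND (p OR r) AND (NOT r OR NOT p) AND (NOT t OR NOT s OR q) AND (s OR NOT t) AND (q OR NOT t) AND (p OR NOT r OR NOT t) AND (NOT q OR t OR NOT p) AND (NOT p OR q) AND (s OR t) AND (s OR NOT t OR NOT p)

Case p = false:
Unit clause (r) forces r = true.
Unit clause (NOT t) forces t = false.
Unit clause (s) forces s = true.
Unit clause (q) forces q = true.
All clauses are satisfied.

p ↦ false,  q ↦ true,  r ↦ true,  s ↦ true,  t ↦ false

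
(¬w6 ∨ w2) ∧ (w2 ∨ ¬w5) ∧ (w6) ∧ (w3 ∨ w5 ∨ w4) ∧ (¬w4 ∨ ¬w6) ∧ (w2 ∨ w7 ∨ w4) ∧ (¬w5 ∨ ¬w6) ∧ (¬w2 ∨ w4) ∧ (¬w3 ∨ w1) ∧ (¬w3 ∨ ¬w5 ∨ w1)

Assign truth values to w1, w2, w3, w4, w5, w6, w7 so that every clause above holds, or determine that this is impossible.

UNSATISFIABLE

(w6) alone gives w6 = True.
(w2) alone gives w2 = True.
(¬w4) alone gives w4 = False.
Now (w4) is unsatisfied and unit — conflict.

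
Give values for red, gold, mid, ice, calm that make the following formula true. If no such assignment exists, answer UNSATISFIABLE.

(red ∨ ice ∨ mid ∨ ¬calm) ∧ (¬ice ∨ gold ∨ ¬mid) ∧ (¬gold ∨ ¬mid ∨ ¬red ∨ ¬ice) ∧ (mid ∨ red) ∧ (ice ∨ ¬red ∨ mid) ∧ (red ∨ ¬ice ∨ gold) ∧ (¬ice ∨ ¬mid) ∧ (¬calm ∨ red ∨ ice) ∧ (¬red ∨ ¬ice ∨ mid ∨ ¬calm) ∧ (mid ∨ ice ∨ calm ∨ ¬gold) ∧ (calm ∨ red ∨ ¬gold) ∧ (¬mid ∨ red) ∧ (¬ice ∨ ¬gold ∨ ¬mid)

Branch on mid: set mid = False.
The clause (red) is unit, so red = True.
The clause (ice) is unit, so ice = True.
The clause (¬calm) is unit, so calm = False.
Every clause is now satisfied; gold is unconstrained.

red ↦ True; gold ↦ False; mid ↦ False; ice ↦ True; calm ↦ False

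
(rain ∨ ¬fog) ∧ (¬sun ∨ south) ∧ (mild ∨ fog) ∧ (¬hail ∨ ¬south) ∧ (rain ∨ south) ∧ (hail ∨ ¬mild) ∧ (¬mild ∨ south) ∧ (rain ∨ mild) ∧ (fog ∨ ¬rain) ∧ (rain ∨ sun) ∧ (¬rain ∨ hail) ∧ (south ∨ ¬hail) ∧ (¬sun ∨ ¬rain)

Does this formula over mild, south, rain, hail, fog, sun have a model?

Branch on rain: set rain = True.
(fog) alone gives fog = True.
(hail) alone gives hail = True.
(¬south) alone gives south = False.
Now (south) is unsatisfied and unit — conflict.
Backtrack on rain: now try rain = False.
(¬fog) alone gives fog = False.
(mild) alone gives mild = True.
(south) alone gives south = True.
(¬hail) alone gives hail = False.
Now (hail) is unsatisfied and unit — conflict.
Either choice for rain ends in contradiction.
No assignment satisfies every clause.

No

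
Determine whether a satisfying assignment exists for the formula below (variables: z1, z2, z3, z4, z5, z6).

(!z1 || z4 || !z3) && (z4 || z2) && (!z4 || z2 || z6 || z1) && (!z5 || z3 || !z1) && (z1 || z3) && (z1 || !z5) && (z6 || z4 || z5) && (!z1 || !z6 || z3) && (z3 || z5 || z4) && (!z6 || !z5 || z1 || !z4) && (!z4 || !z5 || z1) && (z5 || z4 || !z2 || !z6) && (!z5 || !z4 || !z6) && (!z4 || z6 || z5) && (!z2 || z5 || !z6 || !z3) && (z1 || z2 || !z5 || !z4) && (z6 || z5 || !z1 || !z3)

Case z4 = true:
Case z1 = true:
Case z5 = true:
Unit clause (z3) forces z3 = true.
Unit clause (!z6) forces z6 = false.
All clauses hold; z2 can take either value.
A satisfying assignment: z1: true; z2: true; z3: true; z4: true; z5: true; z6: false.

Yes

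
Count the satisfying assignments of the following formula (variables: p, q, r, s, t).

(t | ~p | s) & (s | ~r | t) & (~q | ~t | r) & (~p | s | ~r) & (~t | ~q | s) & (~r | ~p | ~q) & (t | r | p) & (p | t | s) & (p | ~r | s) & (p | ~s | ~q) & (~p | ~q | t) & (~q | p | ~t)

9

There are 2^5 = 32 truth assignments over (p, q, r, s, t).
Split on q. With q = 1, the clauses containing q are satisfied and ~q drops from the rest; 0 of the 2^4 = 16 assignments to the other variables satisfy what remains.
With q = 0, by the same count on the reduced clause set, 9 assignments work.
(One model: p=F, q=F, r=F, s=F, t=T.)
Total: 0 + 9 = 9.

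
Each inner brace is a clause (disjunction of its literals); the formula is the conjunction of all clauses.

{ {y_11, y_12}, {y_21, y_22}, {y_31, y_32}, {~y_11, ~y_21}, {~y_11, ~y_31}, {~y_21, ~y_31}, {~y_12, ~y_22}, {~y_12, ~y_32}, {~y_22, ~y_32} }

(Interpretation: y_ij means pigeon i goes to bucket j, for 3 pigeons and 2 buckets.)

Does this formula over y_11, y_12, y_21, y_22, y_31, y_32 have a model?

Unsatisfiable

Case y_11 = 1:
Unit clause (~y_21) forces y_21 = 0.
Unit clause (y_22) forces y_22 = 1.
Unit clause (~y_31) forces y_31 = 0.
Unit clause (y_32) forces y_32 = 1.
That conflicts with the unit clause (~y_32).
Undo y_11 and try y_11 = 0.
Unit clause (y_12) forces y_12 = 1.
Unit clause (~y_22) forces y_22 = 0.
Unit clause (y_21) forces y_21 = 1.
Unit clause (~y_31) forces y_31 = 0.
Unit clause (y_32) forces y_32 = 1.
That conflicts with the unit clause (~y_32).
Both values of y_11 lead to a conflict.
No assignment satisfies every clause.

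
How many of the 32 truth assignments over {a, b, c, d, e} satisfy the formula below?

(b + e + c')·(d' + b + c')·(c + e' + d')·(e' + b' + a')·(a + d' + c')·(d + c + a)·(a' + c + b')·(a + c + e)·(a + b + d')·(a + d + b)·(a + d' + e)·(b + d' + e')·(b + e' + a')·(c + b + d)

5

There are 2^5 = 32 truth assignments over (a, b, c, d, e).
Split on b. With b = 1, the clauses containing b are satisfied and b' drops from the rest; 4 of the 2^4 = 16 assignments to the other variables satisfy what remains.
With b = 0, by the same count on the reduced clause set, 1 assignment works.
(One model: a=F, b=T, c=T, d=F, e=F.)
Total: 4 + 1 = 5.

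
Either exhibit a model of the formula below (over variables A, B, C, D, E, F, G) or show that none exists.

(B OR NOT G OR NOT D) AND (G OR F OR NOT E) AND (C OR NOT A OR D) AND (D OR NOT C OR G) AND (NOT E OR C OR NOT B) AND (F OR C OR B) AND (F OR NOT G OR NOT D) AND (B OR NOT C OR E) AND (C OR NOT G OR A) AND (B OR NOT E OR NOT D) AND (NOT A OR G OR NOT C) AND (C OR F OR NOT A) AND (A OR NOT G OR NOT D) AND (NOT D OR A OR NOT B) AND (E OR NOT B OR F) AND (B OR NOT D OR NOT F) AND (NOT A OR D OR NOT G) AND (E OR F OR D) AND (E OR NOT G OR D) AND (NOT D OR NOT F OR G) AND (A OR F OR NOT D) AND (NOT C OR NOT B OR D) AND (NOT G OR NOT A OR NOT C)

Case B = false:
Case G = false:
Case F = true:
The clause (NOT D) is unit, so D = false.
The clause (NOT C) is unit, so C = false.
The clause (NOT A) is unit, so A = false.
All clauses hold; E can take either value.

A ↦ false; B ↦ false; C ↦ false; D ↦ false; E ↦ false; F ↦ true; G ↦ false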